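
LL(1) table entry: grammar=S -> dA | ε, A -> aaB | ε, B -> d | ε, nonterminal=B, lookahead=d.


For [B, d]: 'd' ∈ FIRST(d)
Entry: B -> d


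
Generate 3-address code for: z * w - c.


Break into single-operator statements:
t1 = z * w
t2 = t1 - c


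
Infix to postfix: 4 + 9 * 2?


* has higher precedence, evaluate 9*2 first
Postfix: 4 9 2 * +


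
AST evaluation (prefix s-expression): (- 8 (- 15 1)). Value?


Evaluate inner: (- 15 1) = 14
Evaluate root: (- 8 14) = -6
Result: -6


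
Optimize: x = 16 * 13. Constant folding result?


16 * 13 = 208 at compile time
Optimized: x = 208


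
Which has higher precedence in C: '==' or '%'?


'%' is multiplicative (level 10); '==' is equality (level 6)
Higher level binds tighter
'%' has higher precedence than '=='


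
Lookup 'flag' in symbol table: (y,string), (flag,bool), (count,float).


Lookup 'flag' → type bool


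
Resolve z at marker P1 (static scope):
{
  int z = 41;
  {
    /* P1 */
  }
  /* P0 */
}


P1's block does not declare z; resolves to the enclosing declaration at depth 0
z = 41


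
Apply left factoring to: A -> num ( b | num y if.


Common prefix: 'num'
Factored: A -> num A', A' -> ( b | y if


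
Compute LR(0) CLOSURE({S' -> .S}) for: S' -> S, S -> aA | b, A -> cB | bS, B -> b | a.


Start: S' -> .S
For each item with dot before a nonterminal B, add B -> .γ for every B-production
Closure: [S' -> .S, S -> .aA, S -> .b]


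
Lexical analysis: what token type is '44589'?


Pattern: digits only
Type: INTEGER_LITERAL


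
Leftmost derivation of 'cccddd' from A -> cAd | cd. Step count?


Derivation: A => cAd => ccAdd => cccddd
Steps: 3


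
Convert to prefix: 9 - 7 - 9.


left-to-right (same/higher precedence on left): tree is (- (- 9 7) 9)
Prefix: - - 9 7 9


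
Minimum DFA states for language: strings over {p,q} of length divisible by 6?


Track length mod 6: states 0..5, accept at 0
Minimal DFA: 6 states


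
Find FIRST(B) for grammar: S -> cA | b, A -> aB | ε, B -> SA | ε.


Per alternative of B: FIRST(SA) = {b, c}; FIRST(ε) = {ε}
FIRST(B) = {b, c, ε}


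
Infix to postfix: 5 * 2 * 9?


Left to right (same or higher precedence on left)
Postfix: 5 2 * 9 *


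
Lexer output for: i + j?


Scan left to right, longest-match per lexeme
Tokens: ID(i), OP(+), ID(j)


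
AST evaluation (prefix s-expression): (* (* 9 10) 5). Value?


Evaluate inner: (* 9 10) = 90
Evaluate root: (* 90 5) = 450
Result: 450


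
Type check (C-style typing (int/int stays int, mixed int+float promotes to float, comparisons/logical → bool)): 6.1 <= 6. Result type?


Operand types: float <= int
Rule: comparison yields bool
Result type: bool


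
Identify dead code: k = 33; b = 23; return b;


k is assigned but never read
Dead: 'k = 33'


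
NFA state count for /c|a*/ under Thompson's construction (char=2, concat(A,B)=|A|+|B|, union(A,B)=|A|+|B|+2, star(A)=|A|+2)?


Syntax tree has 2 char leaf(s), 1 union(s), 1 star(s)
chars contribute 2×2 = 4; each union adds +2; each star adds +2
Total: 4 + 2 + 2 = 8 states


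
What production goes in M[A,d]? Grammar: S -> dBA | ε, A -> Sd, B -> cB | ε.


For [A, d]: 'd' ∈ FIRST(Sd)
Entry: A -> Sd


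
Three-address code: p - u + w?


Break into single-operator statements:
t1 = p - u
t2 = t1 + w


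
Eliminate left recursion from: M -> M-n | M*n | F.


Left-recursive alternatives: M-n, M*n; non-recursive: F
Introduce M': M -> FM', M' -> -nM' | *nM' | ε


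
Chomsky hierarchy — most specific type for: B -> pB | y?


Right-linear: every RHS is a terminal or a terminal followed by one nonterminal
Classification: Type 3 (Regular)


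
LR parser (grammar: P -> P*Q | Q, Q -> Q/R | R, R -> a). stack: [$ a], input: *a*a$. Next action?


'a' on top is the handle for R -> a
Action: reduce (R -> a)


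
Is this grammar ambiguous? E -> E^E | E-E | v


'v^v-v' has two parse trees (no precedence encoded between ^ and -)
Ambiguous


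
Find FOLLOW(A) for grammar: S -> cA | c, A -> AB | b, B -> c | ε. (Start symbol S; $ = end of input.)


$ ∈ FOLLOW(S). For each A -> αBβ: add FIRST(β)\{ε} to FOLLOW(B); if β nullable, add FOLLOW(A).
FOLLOW(A) = {$, c}


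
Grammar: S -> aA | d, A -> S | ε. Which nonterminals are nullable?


A nonterminal is nullable iff some alternative derives ε (directly, or every symbol in it is nullable)
Nullable: {A}


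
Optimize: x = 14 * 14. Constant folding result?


14 * 14 = 196 at compile time
Optimized: x = 196


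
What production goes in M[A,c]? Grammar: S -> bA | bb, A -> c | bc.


For [A, c]: 'c' ∈ FIRST(c)
Entry: A -> c


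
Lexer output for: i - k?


Scan left to right, longest-match per lexeme
Tokens: ID(i), OP(-), ID(k)


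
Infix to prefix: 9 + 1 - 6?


left-to-right (same/higher precedence on left): tree is (- (+ 9 1) 6)
Prefix: - + 9 1 6


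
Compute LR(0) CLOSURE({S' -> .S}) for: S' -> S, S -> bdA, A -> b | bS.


Start: S' -> .S
For each item with dot before a nonterminal B, add B -> .γ for every B-production
Closure: [S' -> .S, S -> .bdA]


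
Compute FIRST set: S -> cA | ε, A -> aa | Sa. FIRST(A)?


Per alternative of A: FIRST(aa) = {a}; FIRST(Sa) = {a, c}
FIRST(A) = {a, c}


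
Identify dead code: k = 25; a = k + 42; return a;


k is read by a's definition; a is returned
No dead code


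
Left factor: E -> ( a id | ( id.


Common prefix: '('
Factored: E -> ( E', E' -> a id | id


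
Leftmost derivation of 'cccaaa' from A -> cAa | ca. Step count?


Derivation: A => cAa => ccAaa => cccaaa
Steps: 3


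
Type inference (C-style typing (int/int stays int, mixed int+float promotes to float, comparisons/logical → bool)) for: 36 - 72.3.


Operand types: int - float
Rule: mixed int/float promotes to float; int/int stays int
Result type: float


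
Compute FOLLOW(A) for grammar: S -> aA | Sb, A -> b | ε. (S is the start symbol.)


$ ∈ FOLLOW(S). For each A -> αBβ: add FIRST(β)\{ε} to FOLLOW(B); if β nullable, add FOLLOW(A).
FOLLOW(A) = {$, b}


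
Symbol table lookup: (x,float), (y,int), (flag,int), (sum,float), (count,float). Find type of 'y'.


Lookup 'y' → type int


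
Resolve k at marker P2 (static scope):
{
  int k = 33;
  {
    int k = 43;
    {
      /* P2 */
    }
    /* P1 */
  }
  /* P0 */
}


P2's block does not declare k; resolves to the enclosing declaration at depth 1
k = 43


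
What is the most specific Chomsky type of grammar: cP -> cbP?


LHS has context (more than one symbol) and |LHS| ≤ |RHS|
Classification: Type 1 (Context-Sensitive)


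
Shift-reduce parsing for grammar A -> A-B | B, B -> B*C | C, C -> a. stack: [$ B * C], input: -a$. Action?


handle 'B*C' on top
Action: reduce (B -> B*C)


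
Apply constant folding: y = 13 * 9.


13 * 9 = 117 at compile time
Optimized: y = 117


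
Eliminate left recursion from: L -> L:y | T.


Left-recursive alternatives: L:y; non-recursive: T
Introduce L': L -> TL', L' -> :yL' | ε


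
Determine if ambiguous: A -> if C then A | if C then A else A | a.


dangling else: 'if C then if C then a else a' parses two ways
Ambiguous


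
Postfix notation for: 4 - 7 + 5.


Left to right (same or higher precedence on left)
Postfix: 4 7 - 5 +


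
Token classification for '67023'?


Pattern: digits only
Type: INTEGER_LITERAL


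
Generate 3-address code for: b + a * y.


Break into single-operator statements:
t1 = a * y
t2 = b + t1


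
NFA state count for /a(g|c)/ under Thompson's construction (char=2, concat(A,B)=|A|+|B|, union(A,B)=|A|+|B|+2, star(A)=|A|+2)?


Syntax tree has 3 char leaf(s), 1 union(s), 0 star(s)
chars contribute 3×2 = 6; each union adds +2; each star adds +2
Total: 6 + 2 + 0 = 8 states


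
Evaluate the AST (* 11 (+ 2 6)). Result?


Evaluate inner: (+ 2 6) = 8
Evaluate root: (* 11 8) = 88
Result: 88


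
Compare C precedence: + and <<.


'+' is additive (level 9); '<<' is shift (level 8)
Higher level binds tighter
'+' has higher precedence than '<<'


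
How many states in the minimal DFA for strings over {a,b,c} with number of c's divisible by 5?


Track (count of c) mod 5: states 0..4, accept at 0
Minimal DFA: 5 states


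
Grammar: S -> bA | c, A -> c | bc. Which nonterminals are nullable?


A nonterminal is nullable iff some alternative derives ε (directly, or every symbol in it is nullable)
Nullable: {}


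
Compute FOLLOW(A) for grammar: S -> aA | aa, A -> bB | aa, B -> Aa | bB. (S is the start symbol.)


$ ∈ FOLLOW(S). For each A -> αBβ: add FIRST(β)\{ε} to FOLLOW(B); if β nullable, add FOLLOW(A).
FOLLOW(A) = {$, a}


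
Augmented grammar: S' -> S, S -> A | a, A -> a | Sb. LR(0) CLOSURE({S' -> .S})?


Start: S' -> .S
For each item with dot before a nonterminal B, add B -> .γ for every B-production
Closure: [S' -> .S, S -> .A, S -> .a, A -> .a, A -> .Sb]


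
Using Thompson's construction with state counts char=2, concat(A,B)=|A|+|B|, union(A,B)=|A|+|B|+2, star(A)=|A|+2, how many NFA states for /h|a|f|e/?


Syntax tree has 4 char leaf(s), 3 union(s), 0 star(s)
chars contribute 4×2 = 8; each union adds +2; each star adds +2
Total: 8 + 6 + 0 = 14 states


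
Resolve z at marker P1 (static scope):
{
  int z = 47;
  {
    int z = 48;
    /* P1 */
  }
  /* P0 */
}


z declared in the same block as P1
z = 48


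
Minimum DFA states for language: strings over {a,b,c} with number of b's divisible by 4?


Track (count of b) mod 4: states 0..3, accept at 0
Minimal DFA: 4 states


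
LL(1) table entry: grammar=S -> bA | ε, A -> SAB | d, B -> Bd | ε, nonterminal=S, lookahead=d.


For [S, d]: ε is nullable and 'd' ∈ FOLLOW(S)
Entry: S -> ε


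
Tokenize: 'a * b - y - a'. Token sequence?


Scan left to right, longest-match per lexeme
Tokens: ID(a), OP(*), ID(b), OP(-), ID(y), OP(-), ID(a)


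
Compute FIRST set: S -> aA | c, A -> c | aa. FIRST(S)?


Per alternative of S: FIRST(aA) = {a}; FIRST(c) = {c}
FIRST(S) = {a, c}


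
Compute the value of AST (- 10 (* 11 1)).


Evaluate inner: (* 11 1) = 11
Evaluate root: (- 10 11) = -1
Result: -1


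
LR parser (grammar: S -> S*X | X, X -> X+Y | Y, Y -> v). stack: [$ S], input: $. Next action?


start symbol S on stack, input exhausted
Action: accept


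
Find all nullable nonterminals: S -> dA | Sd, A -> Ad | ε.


A nonterminal is nullable iff some alternative derives ε (directly, or every symbol in it is nullable)
Nullable: {A}


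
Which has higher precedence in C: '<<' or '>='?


'<<' is shift (level 8); '>=' is relational (level 7)
Higher level binds tighter
'<<' has higher precedence than '>='


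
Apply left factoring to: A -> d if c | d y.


Common prefix: 'd'
Factored: A -> d A', A' -> if c | y


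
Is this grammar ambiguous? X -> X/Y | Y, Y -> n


precedence layered via separate nonterminal Y: deterministic
Unambiguous


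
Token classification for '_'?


Pattern: letter/underscore followed by alphanumerics, not a keyword
Type: IDENTIFIER


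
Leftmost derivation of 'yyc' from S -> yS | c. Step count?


Derivation: S => yS => yyS => yyc
Steps: 3


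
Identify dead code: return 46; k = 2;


statement follows a return and is unreachable
Dead: 'k = 2'


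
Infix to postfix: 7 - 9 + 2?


Left to right (same or higher precedence on left)
Postfix: 7 9 - 2 +


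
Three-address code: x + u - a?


Break into single-operator statements:
t1 = x + u
t2 = t1 - a


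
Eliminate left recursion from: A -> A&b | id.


Left-recursive alternatives: A&b; non-recursive: id
Introduce A': A -> idA', A' -> &bA' | ε


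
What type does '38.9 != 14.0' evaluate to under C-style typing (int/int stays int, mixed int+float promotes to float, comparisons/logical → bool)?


Operand types: float != float
Rule: comparison yields bool
Result type: bool


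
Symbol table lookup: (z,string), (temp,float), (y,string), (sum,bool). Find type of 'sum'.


Lookup 'sum' → type bool


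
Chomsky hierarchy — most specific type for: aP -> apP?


LHS has context (more than one symbol) and |LHS| ≤ |RHS|
Classification: Type 1 (Context-Sensitive)


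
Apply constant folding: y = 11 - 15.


11 - 15 = -4 at compile time
Optimized: y = -4


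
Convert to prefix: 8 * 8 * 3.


left-to-right (same/higher precedence on left): tree is (* (* 8 8) 3)
Prefix: * * 8 8 3


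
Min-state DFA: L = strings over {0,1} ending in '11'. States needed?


Track the longest suffix of input matching a prefix of '11': 3 classes (prefixes of length 0..2)
Minimal DFA: 3 states


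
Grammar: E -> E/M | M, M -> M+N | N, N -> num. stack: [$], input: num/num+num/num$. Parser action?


no handle on stack; shift 'num'
Action: shift


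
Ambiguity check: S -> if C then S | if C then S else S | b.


dangling else: 'if C then if C then b else b' parses two ways
Ambiguous


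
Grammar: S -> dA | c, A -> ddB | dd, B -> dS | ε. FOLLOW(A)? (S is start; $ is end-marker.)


$ ∈ FOLLOW(S). For each A -> αBβ: add FIRST(β)\{ε} to FOLLOW(B); if β nullable, add FOLLOW(A).
FOLLOW(A) = {$}


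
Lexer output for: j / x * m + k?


Scan left to right, longest-match per lexeme
Tokens: ID(j), OP(/), ID(x), OP(*), ID(m), OP(+), ID(k)


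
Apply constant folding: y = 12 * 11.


12 * 11 = 132 at compile time
Optimized: y = 132


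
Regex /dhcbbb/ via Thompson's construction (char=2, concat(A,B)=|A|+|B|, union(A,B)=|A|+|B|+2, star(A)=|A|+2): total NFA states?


Syntax tree has 6 char leaf(s), 0 union(s), 0 star(s)
chars contribute 6×2 = 12; each union adds +2; each star adds +2
Total: 12 + 0 + 0 = 12 states


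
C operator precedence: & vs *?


'*' is multiplicative (level 10); '&' is bitwise AND (level 5)
Higher level binds tighter
'*' has higher precedence than '&'


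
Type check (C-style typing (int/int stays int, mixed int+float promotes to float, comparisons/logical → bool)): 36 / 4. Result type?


Operand types: int / int
Rule: mixed int/float promotes to float; int/int stays int
Result type: int


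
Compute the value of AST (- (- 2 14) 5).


Evaluate inner: (- 2 14) = -12
Evaluate root: (- -12 5) = -17
Result: -17


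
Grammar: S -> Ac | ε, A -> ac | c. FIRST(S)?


Per alternative of S: FIRST(Ac) = {a, c}; FIRST(ε) = {ε}
FIRST(S) = {a, c, ε}


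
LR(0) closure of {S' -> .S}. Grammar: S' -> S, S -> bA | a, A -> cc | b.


Start: S' -> .S
For each item with dot before a nonterminal B, add B -> .γ for every B-production
Closure: [S' -> .S, S -> .bA, S -> .a]


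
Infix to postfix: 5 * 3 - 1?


Left to right (same or higher precedence on left)
Postfix: 5 3 * 1 -


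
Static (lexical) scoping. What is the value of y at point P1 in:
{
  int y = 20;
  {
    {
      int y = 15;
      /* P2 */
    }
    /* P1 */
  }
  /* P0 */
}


P1's block does not declare y; resolves to the enclosing declaration at depth 0
y = 20


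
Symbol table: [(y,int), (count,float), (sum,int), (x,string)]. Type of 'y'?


Lookup 'y' → type int


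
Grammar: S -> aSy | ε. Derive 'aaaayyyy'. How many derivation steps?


Derivation: S => aSy => aaSyy => aaaSyyy => aaaaSyyyy => aaaayyyy
Steps: 5


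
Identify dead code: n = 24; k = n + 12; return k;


n is read by k's definition; k is returned
No dead code


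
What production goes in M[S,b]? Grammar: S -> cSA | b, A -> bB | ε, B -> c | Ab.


For [S, b]: 'b' ∈ FIRST(b)
Entry: S -> b


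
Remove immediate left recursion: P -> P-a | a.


Left-recursive alternatives: P-a; non-recursive: a
Introduce P': P -> aP', P' -> -aP' | ε


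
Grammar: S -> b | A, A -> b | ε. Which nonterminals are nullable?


A nonterminal is nullable iff some alternative derives ε (directly, or every symbol in it is nullable)
Nullable: {A, S}


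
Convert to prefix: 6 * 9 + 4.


left-to-right (same/higher precedence on left): tree is (+ (* 6 9) 4)
Prefix: + * 6 9 4


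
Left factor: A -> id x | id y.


Common prefix: 'id'
Factored: A -> id A', A' -> x | y


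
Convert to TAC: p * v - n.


Break into single-operator statements:
t1 = p * v
t2 = t1 - n


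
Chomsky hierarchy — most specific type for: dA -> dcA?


LHS has context (more than one symbol) and |LHS| ≤ |RHS|
Classification: Type 1 (Context-Sensitive)


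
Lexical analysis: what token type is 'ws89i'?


Pattern: letter/underscore followed by alphanumerics, not a keyword
Type: IDENTIFIER


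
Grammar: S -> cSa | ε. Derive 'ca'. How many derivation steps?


Derivation: S => cSa => ca
Steps: 2


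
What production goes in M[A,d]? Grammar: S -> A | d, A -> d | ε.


For [A, d]: 'd' ∈ FIRST(d)
Entry: A -> d


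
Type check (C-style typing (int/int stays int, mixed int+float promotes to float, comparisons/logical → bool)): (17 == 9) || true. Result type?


Operand types: bool || bool
Rule: logical operators take bool operands and yield bool
Result type: bool


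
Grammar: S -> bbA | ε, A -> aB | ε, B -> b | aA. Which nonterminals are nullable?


A nonterminal is nullable iff some alternative derives ε (directly, or every symbol in it is nullable)
Nullable: {A, S}


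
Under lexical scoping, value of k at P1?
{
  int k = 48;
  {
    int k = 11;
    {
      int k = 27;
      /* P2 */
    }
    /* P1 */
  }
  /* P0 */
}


k declared in the same block as P1
k = 11


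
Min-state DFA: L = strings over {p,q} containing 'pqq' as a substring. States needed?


KMP-style automaton: 3 progress states + 1 absorbing accept = 4
Minimal DFA: 4 states


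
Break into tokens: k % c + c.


Scan left to right, longest-match per lexeme
Tokens: ID(k), OP(%), ID(c), OP(+), ID(c)


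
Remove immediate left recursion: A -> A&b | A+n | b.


Left-recursive alternatives: A&b, A+n; non-recursive: b
Introduce A': A -> bA', A' -> &bA' | +nA' | ε


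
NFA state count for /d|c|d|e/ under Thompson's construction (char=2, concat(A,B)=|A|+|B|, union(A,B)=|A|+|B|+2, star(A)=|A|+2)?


Syntax tree has 4 char leaf(s), 3 union(s), 0 star(s)
chars contribute 4×2 = 8; each union adds +2; each star adds +2
Total: 8 + 6 + 0 = 14 states


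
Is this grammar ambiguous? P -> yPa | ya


balanced y^n…a^n: each string has a unique parse
Unambiguous


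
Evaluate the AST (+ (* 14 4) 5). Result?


Evaluate inner: (* 14 4) = 56
Evaluate root: (+ 56 5) = 61
Result: 61


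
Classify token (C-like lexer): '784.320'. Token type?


Pattern: digits with a decimal point
Type: FLOAT_LITERAL


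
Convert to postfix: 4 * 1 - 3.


Left to right (same or higher precedence on left)
Postfix: 4 1 * 3 -


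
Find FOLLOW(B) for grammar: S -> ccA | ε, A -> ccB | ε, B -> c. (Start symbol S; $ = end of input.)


$ ∈ FOLLOW(S). For each A -> αBβ: add FIRST(β)\{ε} to FOLLOW(B); if β nullable, add FOLLOW(A).
FOLLOW(B) = {$}


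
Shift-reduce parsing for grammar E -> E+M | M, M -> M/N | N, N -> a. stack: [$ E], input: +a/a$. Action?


shift '+' to continue E -> E+M
Action: shift


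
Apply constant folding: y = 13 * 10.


13 * 10 = 130 at compile time
Optimized: y = 130


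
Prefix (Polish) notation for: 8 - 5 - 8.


left-to-right (same/higher precedence on left): tree is (- (- 8 5) 8)
Prefix: - - 8 5 8


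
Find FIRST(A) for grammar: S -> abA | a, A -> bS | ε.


Per alternative of A: FIRST(bS) = {b}; FIRST(ε) = {ε}
FIRST(A) = {b, ε}


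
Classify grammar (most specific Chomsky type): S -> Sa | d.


Left-linear: every RHS is a terminal or one nonterminal followed by a terminal
Classification: Type 3 (Regular)


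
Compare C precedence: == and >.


'>' is relational (level 7); '==' is equality (level 6)
Higher level binds tighter
'>' has higher precedence than '=='


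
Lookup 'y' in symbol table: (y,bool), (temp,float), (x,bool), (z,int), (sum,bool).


Lookup 'y' → type bool


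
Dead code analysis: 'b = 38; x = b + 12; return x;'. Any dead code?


b is read by x's definition; x is returned
No dead code


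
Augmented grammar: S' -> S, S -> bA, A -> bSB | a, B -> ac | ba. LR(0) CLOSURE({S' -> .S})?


Start: S' -> .S
For each item with dot before a nonterminal B, add B -> .γ for every B-production
Closure: [S' -> .S, S -> .bA]


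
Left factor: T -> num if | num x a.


Common prefix: 'num'
Factored: T -> num T', T' -> if | x a


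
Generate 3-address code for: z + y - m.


Break into single-operator statements:
t1 = z + y
t2 = t1 - m


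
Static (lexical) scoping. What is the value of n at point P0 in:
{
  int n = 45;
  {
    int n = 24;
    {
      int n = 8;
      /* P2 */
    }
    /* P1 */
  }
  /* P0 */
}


n declared in the same block as P0
n = 45


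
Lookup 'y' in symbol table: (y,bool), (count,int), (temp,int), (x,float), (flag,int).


Lookup 'y' → type bool


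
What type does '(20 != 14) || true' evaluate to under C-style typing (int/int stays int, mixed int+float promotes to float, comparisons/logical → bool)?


Operand types: bool || bool
Rule: logical operators take bool operands and yield bool
Result type: bool


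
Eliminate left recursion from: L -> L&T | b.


Left-recursive alternatives: L&T; non-recursive: b
Introduce L': L -> bL', L' -> &TL' | ε


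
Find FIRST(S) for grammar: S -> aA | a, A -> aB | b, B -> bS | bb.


Per alternative of S: FIRST(aA) = {a}; FIRST(a) = {a}
FIRST(S) = {a}


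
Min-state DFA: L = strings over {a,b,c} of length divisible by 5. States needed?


Track length mod 5: states 0..4, accept at 0
Minimal DFA: 5 states


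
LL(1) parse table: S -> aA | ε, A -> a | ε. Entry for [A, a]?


For [A, a]: 'a' ∈ FIRST(a)
Entry: A -> a


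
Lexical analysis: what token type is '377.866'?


Pattern: digits with a decimal point
Type: FLOAT_LITERAL


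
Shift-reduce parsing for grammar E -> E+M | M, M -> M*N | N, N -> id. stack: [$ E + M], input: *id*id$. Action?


'*' can extend M; shift to build M -> M*N
Action: shift


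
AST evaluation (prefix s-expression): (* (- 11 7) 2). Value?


Evaluate inner: (- 11 7) = 4
Evaluate root: (* 4 2) = 8
Result: 8


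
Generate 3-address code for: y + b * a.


Break into single-operator statements:
t1 = b * a
t2 = y + t1


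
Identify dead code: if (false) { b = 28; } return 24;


condition is constant false, so the whole block is unreachable
Dead: 'if (false) { b = 28; }'


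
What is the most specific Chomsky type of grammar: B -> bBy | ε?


Single nonterminal LHS, but b^n y^n is not regular
Classification: Type 2 (Context-Free)


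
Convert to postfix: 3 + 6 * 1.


* has higher precedence, evaluate 6*1 first
Postfix: 3 6 1 * +


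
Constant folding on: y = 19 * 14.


19 * 14 = 266 at compile time
Optimized: y = 266


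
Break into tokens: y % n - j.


Scan left to right, longest-match per lexeme
Tokens: ID(y), OP(%), ID(n), OP(-), ID(j)


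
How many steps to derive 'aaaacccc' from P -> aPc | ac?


Derivation: P => aPc => aaPcc => aaaPccc => aaaacccc
Steps: 4


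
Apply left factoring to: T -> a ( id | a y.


Common prefix: 'a'
Factored: T -> a T', T' -> ( id | y


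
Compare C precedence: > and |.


'>' is relational (level 7); '|' is bitwise OR (level 3)
Higher level binds tighter
'>' has higher precedence than '|'


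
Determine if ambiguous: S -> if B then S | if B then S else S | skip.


dangling else: 'if B then if B then skip else skip' parses two ways
Ambiguous


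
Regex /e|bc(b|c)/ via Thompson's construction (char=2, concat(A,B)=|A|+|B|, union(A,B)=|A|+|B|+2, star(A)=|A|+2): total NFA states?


Syntax tree has 5 char leaf(s), 2 union(s), 0 star(s)
chars contribute 5×2 = 10; each union adds +2; each star adds +2
Total: 10 + 4 + 0 = 14 states


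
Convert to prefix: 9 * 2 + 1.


left-to-right (same/higher precedence on left): tree is (+ (* 9 2) 1)
Prefix: + * 9 2 1


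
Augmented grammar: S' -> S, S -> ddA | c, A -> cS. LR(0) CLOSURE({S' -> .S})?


Start: S' -> .S
For each item with dot before a nonterminal B, add B -> .γ for every B-production
Closure: [S' -> .S, S -> .ddA, S -> .c]


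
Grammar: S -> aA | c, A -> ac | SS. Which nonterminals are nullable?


A nonterminal is nullable iff some alternative derives ε (directly, or every symbol in it is nullable)
Nullable: {}


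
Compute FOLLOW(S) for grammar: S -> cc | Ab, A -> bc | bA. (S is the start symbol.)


$ ∈ FOLLOW(S). For each A -> αBβ: add FIRST(β)\{ε} to FOLLOW(B); if β nullable, add FOLLOW(A).
FOLLOW(S) = {$}


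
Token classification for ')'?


Pattern: delimiter/punctuation
Type: PUNCTUATION


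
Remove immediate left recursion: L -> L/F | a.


Left-recursive alternatives: L/F; non-recursive: a
Introduce L': L -> aL', L' -> /FL' | ε


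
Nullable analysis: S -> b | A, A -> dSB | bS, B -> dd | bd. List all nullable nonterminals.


A nonterminal is nullable iff some alternative derives ε (directly, or every symbol in it is nullable)
Nullable: {}


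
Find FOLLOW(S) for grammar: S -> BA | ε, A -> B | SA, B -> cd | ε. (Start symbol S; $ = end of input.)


$ ∈ FOLLOW(S). For each A -> αBβ: add FIRST(β)\{ε} to FOLLOW(B); if β nullable, add FOLLOW(A).
FOLLOW(S) = {$, c}


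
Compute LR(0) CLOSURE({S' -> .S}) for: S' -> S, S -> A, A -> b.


Start: S' -> .S
For each item with dot before a nonterminal B, add B -> .γ for every B-production
Closure: [S' -> .S, S -> .A, A -> .b]


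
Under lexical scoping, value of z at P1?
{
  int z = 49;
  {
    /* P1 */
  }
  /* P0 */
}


P1's block does not declare z; resolves to the enclosing declaration at depth 0
z = 49


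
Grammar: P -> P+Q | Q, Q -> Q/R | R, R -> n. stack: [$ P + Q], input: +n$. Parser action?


handle 'P+Q' on top; lookahead ∈ FOLLOW(P) = {+, $}
Action: reduce (P -> P+Q)


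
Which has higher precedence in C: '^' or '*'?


'*' is multiplicative (level 10); '^' is bitwise XOR (level 4)
Higher level binds tighter
'*' has higher precedence than '^'


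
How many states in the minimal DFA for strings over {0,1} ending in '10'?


Track the longest suffix of input matching a prefix of '10': 3 classes (prefixes of length 0..2)
Minimal DFA: 3 states


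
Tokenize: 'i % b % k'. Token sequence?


Scan left to right, longest-match per lexeme
Tokens: ID(i), OP(%), ID(b), OP(%), ID(k)


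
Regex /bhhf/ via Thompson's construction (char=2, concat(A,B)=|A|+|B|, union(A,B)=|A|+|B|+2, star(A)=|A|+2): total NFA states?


Syntax tree has 4 char leaf(s), 0 union(s), 0 star(s)
chars contribute 4×2 = 8; each union adds +2; each star adds +2
Total: 8 + 0 + 0 = 8 states


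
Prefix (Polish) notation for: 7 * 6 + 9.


left-to-right (same/higher precedence on left): tree is (+ (* 7 6) 9)
Prefix: + * 7 6 9


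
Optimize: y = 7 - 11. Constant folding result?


7 - 11 = -4 at compile time
Optimized: y = -4


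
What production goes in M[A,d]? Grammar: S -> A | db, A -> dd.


For [A, d]: 'd' ∈ FIRST(dd)
Entry: A -> dd


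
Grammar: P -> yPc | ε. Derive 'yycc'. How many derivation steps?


Derivation: P => yPc => yyPcc => yycc
Steps: 3


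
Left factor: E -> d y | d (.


Common prefix: 'd'
Factored: E -> d E', E' -> y | (


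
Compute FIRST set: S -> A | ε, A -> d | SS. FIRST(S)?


Per alternative of S: FIRST(A) = {d, ε}; FIRST(ε) = {ε}
FIRST(S) = {d, ε}


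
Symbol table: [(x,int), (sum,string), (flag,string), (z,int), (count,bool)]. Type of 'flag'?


Lookup 'flag' → type string


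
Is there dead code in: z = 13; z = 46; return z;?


first assignment to z is overwritten before any read
Dead: 'z = 13'


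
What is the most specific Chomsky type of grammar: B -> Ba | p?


Left-linear: every RHS is a terminal or one nonterminal followed by a terminal
Classification: Type 3 (Regular)


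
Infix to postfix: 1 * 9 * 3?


Left to right (same or higher precedence on left)
Postfix: 1 9 * 3 *


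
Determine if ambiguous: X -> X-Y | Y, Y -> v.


precedence layered via separate nonterminal Y: deterministic
Unambiguous


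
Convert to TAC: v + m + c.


Break into single-operator statements:
t1 = v + m
t2 = t1 + c


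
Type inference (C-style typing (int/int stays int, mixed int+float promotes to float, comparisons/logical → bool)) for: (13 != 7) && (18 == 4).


Operand types: bool && bool
Rule: logical operators take bool operands and yield bool
Result type: bool


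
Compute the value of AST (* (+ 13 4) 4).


Evaluate inner: (+ 13 4) = 17
Evaluate root: (* 17 4) = 68
Result: 68


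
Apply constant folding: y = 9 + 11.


9 + 11 = 20 at compile time
Optimized: y = 20


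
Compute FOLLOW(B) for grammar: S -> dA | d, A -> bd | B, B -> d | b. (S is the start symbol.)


$ ∈ FOLLOW(S). For each A -> αBβ: add FIRST(β)\{ε} to FOLLOW(B); if β nullable, add FOLLOW(A).
FOLLOW(B) = {$}


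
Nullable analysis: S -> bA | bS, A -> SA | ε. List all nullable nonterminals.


A nonterminal is nullable iff some alternative derives ε (directly, or every symbol in it is nullable)
Nullable: {A}


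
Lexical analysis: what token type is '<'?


Pattern: operator symbol
Type: OPERATOR


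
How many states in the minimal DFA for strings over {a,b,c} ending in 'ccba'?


Track the longest suffix of input matching a prefix of 'ccba': 5 classes (prefixes of length 0..4)
Minimal DFA: 5 states


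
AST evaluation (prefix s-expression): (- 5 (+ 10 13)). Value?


Evaluate inner: (+ 10 13) = 23
Evaluate root: (- 5 23) = -18
Result: -18


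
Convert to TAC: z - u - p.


Break into single-operator statements:
t1 = z - u
t2 = t1 - p


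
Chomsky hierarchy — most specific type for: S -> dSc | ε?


Single nonterminal LHS, but d^n c^n is not regular
Classification: Type 2 (Context-Free)


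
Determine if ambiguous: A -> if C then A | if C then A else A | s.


dangling else: 'if C then if C then s else s' parses two ways
Ambiguous


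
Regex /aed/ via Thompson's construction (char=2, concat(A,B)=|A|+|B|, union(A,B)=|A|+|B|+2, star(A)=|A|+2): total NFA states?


Syntax tree has 3 char leaf(s), 0 union(s), 0 star(s)
chars contribute 3×2 = 6; each union adds +2; each star adds +2
Total: 6 + 0 + 0 = 6 states


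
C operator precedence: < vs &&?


'<' is relational (level 7); '&&' is logical AND (level 2)
Higher level binds tighter
'<' has higher precedence than '&&'


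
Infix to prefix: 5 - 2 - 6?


left-to-right (same/higher precedence on left): tree is (- (- 5 2) 6)
Prefix: - - 5 2 6


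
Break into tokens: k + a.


Scan left to right, longest-match per lexeme
Tokens: ID(k), OP(+), ID(a)


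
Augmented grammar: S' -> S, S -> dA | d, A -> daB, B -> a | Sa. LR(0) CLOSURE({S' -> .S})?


Start: S' -> .S
For each item with dot before a nonterminal B, add B -> .γ for every B-production
Closure: [S' -> .S, S -> .dA, S -> .d]


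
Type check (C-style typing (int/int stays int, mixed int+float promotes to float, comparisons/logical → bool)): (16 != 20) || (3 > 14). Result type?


Operand types: bool || bool
Rule: logical operators take bool operands and yield bool
Result type: bool


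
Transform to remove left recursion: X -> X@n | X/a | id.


Left-recursive alternatives: X@n, X/a; non-recursive: id
Introduce X': X -> idX', X' -> @nX' | /aX' | ε


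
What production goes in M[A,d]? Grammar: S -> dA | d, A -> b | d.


For [A, d]: 'd' ∈ FIRST(d)
Entry: A -> d


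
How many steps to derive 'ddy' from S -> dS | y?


Derivation: S => dS => ddS => ddy
Steps: 3


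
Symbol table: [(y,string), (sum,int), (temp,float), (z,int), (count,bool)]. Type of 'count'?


Lookup 'count' → type bool


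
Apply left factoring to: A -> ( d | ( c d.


Common prefix: '('
Factored: A -> ( A', A' -> d | c d


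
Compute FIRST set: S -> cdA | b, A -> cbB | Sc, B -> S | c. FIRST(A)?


Per alternative of A: FIRST(cbB) = {c}; FIRST(Sc) = {b, c}
FIRST(A) = {b, c}


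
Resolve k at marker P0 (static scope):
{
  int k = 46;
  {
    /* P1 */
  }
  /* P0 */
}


k declared in the same block as P0
k = 46


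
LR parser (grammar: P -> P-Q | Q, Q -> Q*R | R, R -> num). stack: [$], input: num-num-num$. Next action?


no handle on stack; shift 'num'
Action: shift


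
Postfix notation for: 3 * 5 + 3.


Left to right (same or higher precedence on left)
Postfix: 3 5 * 3 +


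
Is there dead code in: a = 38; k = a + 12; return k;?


a is read by k's definition; k is returned
No dead code


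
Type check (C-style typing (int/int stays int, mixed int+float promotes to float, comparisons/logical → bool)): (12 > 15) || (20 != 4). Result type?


Operand types: bool || bool
Rule: logical operators take bool operands and yield bool
Result type: bool


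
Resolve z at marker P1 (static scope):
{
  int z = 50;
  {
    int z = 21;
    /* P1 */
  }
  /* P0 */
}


z declared in the same block as P1
z = 21


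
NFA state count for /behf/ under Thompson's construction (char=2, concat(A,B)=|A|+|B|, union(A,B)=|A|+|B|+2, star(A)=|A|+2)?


Syntax tree has 4 char leaf(s), 0 union(s), 0 star(s)
chars contribute 4×2 = 8; each union adds +2; each star adds +2
Total: 8 + 0 + 0 = 8 states


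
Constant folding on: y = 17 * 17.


17 * 17 = 289 at compile time
Optimized: y = 289


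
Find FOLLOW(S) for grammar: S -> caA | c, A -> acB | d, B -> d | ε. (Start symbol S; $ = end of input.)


$ ∈ FOLLOW(S). For each A -> αBβ: add FIRST(β)\{ε} to FOLLOW(B); if β nullable, add FOLLOW(A).
FOLLOW(S) = {$}


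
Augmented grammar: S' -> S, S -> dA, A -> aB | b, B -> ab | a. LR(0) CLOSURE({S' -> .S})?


Start: S' -> .S
For each item with dot before a nonterminal B, add B -> .γ for every B-production
Closure: [S' -> .S, S -> .dA]


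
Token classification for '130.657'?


Pattern: digits with a decimal point
Type: FLOAT_LITERAL


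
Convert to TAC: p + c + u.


Break into single-operator statements:
t1 = p + c
t2 = t1 + u


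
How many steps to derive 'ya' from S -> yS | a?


Derivation: S => yS => ya
Steps: 2


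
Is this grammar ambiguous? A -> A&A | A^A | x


'x&x^x' has two parse trees (no precedence encoded between & and ^)
Ambiguous


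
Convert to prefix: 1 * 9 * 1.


left-to-right (same/higher precedence on left): tree is (* (* 1 9) 1)
Prefix: * * 1 9 1


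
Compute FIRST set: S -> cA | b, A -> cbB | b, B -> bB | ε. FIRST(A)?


Per alternative of A: FIRST(cbB) = {c}; FIRST(b) = {b}
FIRST(A) = {b, c}


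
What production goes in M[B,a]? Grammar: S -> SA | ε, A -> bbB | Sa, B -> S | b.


For [B, a]: 'a' ∈ FIRST(S)
Entry: B -> S


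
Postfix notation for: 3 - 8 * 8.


* has higher precedence, evaluate 8*8 first
Postfix: 3 8 8 * -


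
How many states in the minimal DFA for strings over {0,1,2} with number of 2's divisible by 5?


Track (count of 2) mod 5: states 0..4, accept at 0
Minimal DFA: 5 states


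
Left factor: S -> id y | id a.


Common prefix: 'id'
Factored: S -> id S', S' -> y | a


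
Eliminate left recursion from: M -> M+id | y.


Left-recursive alternatives: M+id; non-recursive: y
Introduce M': M -> yM', M' -> +idM' | ε


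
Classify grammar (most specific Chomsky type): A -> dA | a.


Right-linear: every RHS is a terminal or a terminal followed by one nonterminal
Classification: Type 3 (Regular)


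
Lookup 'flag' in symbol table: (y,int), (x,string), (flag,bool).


Lookup 'flag' → type bool


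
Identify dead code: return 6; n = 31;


statement follows a return and is unreachable
Dead: 'n = 31'


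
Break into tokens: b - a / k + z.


Scan left to right, longest-match per lexeme
Tokens: ID(b), OP(-), ID(a), OP(/), ID(k), OP(+), ID(z)


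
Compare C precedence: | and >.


'>' is relational (level 7); '|' is bitwise OR (level 3)
Higher level binds tighter
'>' has higher precedence than '|'


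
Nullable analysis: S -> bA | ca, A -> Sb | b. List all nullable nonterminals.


A nonterminal is nullable iff some alternative derives ε (directly, or every symbol in it is nullable)
Nullable: {}


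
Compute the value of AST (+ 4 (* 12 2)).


Evaluate inner: (* 12 2) = 24
Evaluate root: (+ 4 24) = 28
Result: 28


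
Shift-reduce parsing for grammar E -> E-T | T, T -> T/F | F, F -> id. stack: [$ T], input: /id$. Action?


shift '/' to continue T -> T/F
Action: shift


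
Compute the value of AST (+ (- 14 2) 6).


Evaluate inner: (- 14 2) = 12
Evaluate root: (+ 12 6) = 18
Result: 18


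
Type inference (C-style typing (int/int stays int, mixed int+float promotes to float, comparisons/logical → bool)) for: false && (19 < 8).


Operand types: bool && bool
Rule: logical operators take bool operands and yield bool
Result type: bool


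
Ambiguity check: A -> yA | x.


right-linear, alternatives start with distinct terminals 'y' vs 'x': unique leftmost derivation
Unambiguous


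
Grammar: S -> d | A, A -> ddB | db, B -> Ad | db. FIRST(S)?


Per alternative of S: FIRST(d) = {d}; FIRST(A) = {d}
FIRST(S) = {d}


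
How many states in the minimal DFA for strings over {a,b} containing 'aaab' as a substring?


KMP-style automaton: 4 progress states + 1 absorbing accept = 5
Minimal DFA: 5 states


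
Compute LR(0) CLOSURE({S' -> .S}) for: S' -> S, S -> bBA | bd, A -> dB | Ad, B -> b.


Start: S' -> .S
For each item with dot before a nonterminal B, add B -> .γ for every B-production
Closure: [S' -> .S, S -> .bBA, S -> .bd]


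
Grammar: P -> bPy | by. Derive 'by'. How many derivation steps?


Derivation: P => by
Steps: 1


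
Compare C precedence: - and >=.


'-' is additive (level 9); '>=' is relational (level 7)
Higher level binds tighter
'-' has higher precedence than '>='


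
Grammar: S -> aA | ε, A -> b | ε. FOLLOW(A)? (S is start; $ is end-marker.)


$ ∈ FOLLOW(S). For each A -> αBβ: add FIRST(β)\{ε} to FOLLOW(B); if β nullable, add FOLLOW(A).
FOLLOW(A) = {$}


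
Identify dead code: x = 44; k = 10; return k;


x is assigned but never read
Dead: 'x = 44'


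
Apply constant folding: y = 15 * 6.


15 * 6 = 90 at compile time
Optimized: y = 90


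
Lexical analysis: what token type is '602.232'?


Pattern: digits with a decimal point
Type: FLOAT_LITERAL


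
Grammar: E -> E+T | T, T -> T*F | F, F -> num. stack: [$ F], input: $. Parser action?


'F' (not preceded by T*) is the handle for T -> F
Action: reduce (T -> F)


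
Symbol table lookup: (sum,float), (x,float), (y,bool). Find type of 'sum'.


Lookup 'sum' → type float


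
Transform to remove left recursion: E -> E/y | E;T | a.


Left-recursive alternatives: E/y, E;T; non-recursive: a
Introduce E': E -> aE', E' -> /yE' | ;TE' | ε


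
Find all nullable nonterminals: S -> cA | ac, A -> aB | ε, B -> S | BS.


A nonterminal is nullable iff some alternative derives ε (directly, or every symbol in it is nullable)
Nullable: {A}


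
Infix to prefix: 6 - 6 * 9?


'*' binds tighter: tree is (- 6 (* 6 9))
Prefix: - 6 * 6 9


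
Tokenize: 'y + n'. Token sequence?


Scan left to right, longest-match per lexeme
Tokens: ID(y), OP(+), ID(n)
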